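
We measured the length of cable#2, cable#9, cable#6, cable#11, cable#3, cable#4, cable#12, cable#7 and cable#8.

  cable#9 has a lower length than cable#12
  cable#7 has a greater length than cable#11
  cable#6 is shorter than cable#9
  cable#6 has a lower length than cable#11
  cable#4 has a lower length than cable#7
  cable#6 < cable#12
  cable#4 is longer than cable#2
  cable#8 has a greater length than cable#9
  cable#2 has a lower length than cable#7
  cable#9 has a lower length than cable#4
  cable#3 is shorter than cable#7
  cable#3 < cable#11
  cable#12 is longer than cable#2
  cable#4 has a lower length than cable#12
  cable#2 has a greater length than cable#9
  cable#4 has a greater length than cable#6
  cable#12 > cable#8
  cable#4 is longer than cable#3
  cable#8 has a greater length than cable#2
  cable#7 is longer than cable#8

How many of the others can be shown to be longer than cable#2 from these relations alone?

4

The elements the relations force above cable#2 are cable#4, cable#8, cable#7, cable#12 — no chain reaches any other.
That is 4.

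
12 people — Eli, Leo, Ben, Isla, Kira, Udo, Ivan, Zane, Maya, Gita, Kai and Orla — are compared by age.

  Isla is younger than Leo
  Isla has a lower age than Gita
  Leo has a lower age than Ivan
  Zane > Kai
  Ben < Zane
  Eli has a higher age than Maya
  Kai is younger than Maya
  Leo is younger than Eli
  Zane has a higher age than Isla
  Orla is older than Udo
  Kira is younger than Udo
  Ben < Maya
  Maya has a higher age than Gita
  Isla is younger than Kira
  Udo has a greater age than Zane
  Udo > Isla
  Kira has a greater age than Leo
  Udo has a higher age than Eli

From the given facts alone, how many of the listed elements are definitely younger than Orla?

10

From Orla the given relations immediately reach Udo.
From those, Isla, Kira, Eli, Zane — 5 in total.
From those, Leo, Ben, Kai, Maya — 9 in total.
From those, Gita — 10 in total.
Nothing else is reachable below Orla; 10 in all.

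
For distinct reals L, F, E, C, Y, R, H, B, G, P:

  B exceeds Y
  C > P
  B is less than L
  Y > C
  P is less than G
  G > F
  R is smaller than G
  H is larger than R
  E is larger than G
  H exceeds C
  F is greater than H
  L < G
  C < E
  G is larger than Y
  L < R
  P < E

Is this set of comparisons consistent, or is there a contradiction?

consistent

The single ordering P < C < Y < B < L < R < H < F < G < E satisfies every listed relation, so no contradiction arises.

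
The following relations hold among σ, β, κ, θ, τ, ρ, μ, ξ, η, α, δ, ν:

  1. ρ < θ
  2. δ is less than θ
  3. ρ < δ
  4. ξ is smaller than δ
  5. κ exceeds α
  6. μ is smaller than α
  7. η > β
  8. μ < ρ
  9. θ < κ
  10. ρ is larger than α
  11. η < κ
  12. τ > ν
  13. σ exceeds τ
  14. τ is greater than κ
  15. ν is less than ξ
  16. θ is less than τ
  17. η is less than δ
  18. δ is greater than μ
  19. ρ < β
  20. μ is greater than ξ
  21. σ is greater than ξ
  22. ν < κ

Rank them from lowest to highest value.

ν < ξ < μ < α < ρ < β < η < δ < θ < κ < τ < σ

The consecutive links are each given: ν < ξ; ξ < μ; μ < α; α < ρ; ρ < β; β < η; η < δ; δ < θ; θ < κ; κ < τ; τ < σ.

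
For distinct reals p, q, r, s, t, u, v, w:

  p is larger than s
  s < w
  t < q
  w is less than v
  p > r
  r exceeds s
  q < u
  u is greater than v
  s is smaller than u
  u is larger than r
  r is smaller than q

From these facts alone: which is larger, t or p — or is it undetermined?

undetermined

Following every chain through t: above t we get q, u.
p is not reached, and no chain runs the other way from p to t.
So the given relations leave the order of t and p undetermined.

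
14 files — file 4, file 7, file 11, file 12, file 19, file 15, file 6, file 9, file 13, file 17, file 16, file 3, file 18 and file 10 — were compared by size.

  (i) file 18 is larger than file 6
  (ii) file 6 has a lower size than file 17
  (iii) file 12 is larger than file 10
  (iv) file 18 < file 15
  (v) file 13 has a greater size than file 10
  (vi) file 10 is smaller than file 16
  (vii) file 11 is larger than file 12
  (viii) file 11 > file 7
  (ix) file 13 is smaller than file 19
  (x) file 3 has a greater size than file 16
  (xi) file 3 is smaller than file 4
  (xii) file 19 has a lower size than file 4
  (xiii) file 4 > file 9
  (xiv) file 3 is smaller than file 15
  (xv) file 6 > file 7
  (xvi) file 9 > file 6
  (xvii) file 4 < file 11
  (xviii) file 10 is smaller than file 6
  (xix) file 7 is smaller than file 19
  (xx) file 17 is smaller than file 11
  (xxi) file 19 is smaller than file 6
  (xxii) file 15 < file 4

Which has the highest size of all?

file 11

file 10 is not greatest since file 10 < file 16; file 16 is not greatest since file 16 < file 3; file 7 is not greatest since file 7 < file 19; file 3 is not greatest since file 3 < file 15; file 13 is not greatest since file 13 < file 19; file 19 is not greatest since file 19 < file 6; file 6 is not greatest since file 6 < file 17; file 12 is not greatest since file 12 < file 11; file 18 is not greatest since file 18 < file 15; file 15 is not greatest since file 15 < file 4; file 9 is not greatest since file 9 < file 4; file 4 is not greatest since file 4 < file 11; file 17 is not greatest since file 17 < file 11.
Only file 11 has nothing above it, so file 11 is the highest size.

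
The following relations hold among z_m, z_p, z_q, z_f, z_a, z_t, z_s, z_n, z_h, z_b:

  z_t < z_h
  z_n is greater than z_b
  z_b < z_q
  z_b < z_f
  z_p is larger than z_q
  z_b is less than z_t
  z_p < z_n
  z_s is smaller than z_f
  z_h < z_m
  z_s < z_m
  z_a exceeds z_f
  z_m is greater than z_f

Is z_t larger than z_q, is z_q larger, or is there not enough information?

undetermined

Following every chain through z_q: above z_q we get z_p, z_n; below z_q we get z_b.
z_t is not reached, and no chain runs the other way from z_t to z_q.
So the given relations leave the order of z_q and z_t undetermined.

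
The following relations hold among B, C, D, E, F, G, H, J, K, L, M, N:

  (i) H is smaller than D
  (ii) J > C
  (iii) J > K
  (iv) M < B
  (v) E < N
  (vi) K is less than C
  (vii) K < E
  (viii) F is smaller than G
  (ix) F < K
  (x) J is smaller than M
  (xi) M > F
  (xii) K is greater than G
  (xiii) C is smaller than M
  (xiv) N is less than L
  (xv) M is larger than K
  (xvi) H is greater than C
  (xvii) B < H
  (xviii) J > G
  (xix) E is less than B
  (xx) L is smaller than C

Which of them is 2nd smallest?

The consecutive relations fix a unique order: F < G < K < E < N < L < C < J < M < B < H < D.
Counting 2 from the smallest end gives G.

G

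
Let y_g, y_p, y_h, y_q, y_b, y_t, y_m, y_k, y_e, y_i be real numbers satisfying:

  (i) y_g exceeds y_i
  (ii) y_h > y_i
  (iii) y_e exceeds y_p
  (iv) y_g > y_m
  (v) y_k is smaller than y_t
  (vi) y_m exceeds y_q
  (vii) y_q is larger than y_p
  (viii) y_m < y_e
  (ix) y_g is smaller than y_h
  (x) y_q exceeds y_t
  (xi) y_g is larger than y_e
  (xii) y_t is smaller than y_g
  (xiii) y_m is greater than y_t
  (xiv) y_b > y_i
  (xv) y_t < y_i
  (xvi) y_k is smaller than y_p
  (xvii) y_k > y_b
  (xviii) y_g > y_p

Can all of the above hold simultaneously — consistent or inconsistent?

inconsistent

Chaining the given relations yields y_t < y_i < y_b < y_k, so y_t < y_k. But one relation states y_k < y_t. These cannot both hold.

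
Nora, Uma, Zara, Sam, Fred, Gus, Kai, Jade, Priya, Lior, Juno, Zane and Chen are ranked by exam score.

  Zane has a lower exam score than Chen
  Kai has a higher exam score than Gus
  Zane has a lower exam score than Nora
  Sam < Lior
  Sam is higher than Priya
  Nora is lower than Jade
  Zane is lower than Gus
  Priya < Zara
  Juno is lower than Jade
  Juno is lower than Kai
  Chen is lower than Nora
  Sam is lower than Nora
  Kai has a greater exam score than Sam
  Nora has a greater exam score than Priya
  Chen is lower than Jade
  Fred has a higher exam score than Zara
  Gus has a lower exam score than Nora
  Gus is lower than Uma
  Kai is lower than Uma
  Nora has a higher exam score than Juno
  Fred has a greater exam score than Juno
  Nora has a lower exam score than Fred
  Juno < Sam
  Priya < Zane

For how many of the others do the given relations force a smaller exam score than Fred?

8

The elements the relations force below Fred are Juno, Priya, Sam, Zane, Gus, Chen, Zara, Nora — no chain reaches any other.
That is 8.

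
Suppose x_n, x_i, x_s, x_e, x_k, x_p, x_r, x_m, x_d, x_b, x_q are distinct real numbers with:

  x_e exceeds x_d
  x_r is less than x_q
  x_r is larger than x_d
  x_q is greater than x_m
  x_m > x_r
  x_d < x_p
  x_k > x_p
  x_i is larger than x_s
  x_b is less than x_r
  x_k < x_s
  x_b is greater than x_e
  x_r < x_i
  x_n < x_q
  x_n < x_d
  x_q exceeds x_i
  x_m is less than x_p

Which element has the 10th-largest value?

The consecutive relations fix a unique order: x_n < x_d < x_e < x_b < x_r < x_m < x_p < x_k < x_s < x_i < x_q.
The 10th largest is x_d.

x_d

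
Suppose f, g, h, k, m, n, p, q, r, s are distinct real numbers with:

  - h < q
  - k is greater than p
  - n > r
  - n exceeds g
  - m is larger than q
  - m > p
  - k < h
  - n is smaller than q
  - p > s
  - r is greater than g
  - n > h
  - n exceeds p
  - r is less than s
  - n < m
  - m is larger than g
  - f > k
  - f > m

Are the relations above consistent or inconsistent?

Every relation is compatible with g < r < s < p < k < h < n < q < m < f; the set is consistent.

consistent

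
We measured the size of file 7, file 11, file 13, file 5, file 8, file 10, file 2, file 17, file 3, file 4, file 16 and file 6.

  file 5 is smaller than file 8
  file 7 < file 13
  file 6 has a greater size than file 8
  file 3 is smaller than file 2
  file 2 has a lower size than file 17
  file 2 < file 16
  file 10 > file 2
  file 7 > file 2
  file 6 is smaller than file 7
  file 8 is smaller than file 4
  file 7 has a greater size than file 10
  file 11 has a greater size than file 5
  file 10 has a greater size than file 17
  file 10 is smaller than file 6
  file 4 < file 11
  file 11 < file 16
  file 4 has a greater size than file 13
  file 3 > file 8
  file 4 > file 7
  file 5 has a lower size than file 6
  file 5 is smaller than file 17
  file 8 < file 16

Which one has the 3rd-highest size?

file 4

Piecing the relations together gives one ordering: file 5 < file 8 < file 3 < file 2 < file 17 < file 10 < file 6 < file 7 < file 13 < file 4 < file 11 < file 16.
The 3rd largest is file 4.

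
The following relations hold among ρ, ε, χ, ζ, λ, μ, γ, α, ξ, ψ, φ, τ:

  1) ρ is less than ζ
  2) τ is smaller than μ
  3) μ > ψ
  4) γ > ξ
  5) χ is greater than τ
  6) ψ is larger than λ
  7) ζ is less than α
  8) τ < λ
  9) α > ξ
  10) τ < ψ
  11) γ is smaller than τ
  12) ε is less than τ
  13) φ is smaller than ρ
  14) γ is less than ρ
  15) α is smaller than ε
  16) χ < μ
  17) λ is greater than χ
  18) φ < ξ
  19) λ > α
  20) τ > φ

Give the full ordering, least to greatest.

φ < ξ < γ < ρ < ζ < α < ε < τ < χ < λ < ψ < μ

Each adjacent pair is fixed by a given relation: φ < ξ; ξ < γ; γ < ρ; ρ < ζ; ζ < α; α < ε; ε < τ; τ < χ; χ < λ; λ < ψ; ψ < μ. Chaining them end to end gives the full order.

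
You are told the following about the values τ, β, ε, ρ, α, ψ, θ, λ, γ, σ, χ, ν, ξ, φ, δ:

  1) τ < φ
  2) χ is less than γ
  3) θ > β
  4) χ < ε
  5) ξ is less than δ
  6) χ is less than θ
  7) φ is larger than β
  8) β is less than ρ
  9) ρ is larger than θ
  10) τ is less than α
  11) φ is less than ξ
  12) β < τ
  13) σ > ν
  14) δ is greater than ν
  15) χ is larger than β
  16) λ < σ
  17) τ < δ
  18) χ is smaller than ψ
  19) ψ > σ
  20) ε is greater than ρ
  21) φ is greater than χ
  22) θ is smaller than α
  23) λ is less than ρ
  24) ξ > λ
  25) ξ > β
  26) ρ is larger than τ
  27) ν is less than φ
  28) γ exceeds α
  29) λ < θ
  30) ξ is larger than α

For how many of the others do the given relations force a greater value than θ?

From θ the given relations immediately reach α, ρ.
From those, ε, γ, ξ — 5 in total.
From those, δ — 6 in total.
No other element is forced above θ by the given relations, so the count is 6.

6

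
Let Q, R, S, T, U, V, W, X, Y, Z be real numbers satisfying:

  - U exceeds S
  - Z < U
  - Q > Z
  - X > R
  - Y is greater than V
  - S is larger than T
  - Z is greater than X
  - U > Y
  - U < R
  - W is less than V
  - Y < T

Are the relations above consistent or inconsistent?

inconsistent

We have Z < U stated directly, yet also U < R < X < Z by chaining the others — so U < Z. Contradiction.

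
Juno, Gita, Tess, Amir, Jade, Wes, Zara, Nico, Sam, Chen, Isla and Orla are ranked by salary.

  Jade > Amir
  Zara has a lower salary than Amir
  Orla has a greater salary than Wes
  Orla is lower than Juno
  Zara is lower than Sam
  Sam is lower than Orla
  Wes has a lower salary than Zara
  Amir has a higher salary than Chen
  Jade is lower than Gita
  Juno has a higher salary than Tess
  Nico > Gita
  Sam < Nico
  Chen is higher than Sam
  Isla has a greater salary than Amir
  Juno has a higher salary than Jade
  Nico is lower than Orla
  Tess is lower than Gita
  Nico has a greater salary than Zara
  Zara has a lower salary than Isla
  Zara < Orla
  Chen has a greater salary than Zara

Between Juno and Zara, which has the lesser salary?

Link the given pairs in sequence: Zara < Sam; Sam < Chen; Chen < Amir; Amir < Jade; Jade < Gita; Gita < Nico; Nico < Orla; Orla < Juno.
Chaining these gives Zara < Sam < Chen < Amir < Jade < Gita < Nico < Orla < Juno.
So Zara < Juno; Zara is the lower of the two.

Zara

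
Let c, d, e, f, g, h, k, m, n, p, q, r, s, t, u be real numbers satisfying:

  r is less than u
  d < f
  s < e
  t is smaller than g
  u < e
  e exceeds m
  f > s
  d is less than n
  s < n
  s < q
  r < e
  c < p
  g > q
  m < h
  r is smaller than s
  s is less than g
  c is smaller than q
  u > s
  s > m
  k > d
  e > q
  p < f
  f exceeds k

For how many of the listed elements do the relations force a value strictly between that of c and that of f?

1

Chaining upward from c reaches: p, q, e, g.
Chaining downward from f reaches: r, m, s, p, d, k.
Strictly between c and f are those in both lists: p — 1 element.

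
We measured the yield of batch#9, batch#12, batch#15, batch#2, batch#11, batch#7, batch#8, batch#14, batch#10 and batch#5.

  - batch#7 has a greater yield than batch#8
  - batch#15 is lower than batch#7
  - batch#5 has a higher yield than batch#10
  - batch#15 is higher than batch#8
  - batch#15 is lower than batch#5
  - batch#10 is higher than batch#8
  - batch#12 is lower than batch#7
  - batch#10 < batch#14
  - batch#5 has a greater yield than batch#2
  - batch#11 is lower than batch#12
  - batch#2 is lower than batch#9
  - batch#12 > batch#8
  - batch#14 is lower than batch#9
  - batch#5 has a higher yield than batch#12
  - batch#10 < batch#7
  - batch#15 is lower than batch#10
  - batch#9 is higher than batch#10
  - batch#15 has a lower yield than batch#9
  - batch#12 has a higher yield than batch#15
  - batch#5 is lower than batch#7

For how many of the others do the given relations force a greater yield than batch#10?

The elements the relations force above batch#10 are batch#5, batch#14, batch#7, batch#9 — no chain reaches any other.
That is 4.

4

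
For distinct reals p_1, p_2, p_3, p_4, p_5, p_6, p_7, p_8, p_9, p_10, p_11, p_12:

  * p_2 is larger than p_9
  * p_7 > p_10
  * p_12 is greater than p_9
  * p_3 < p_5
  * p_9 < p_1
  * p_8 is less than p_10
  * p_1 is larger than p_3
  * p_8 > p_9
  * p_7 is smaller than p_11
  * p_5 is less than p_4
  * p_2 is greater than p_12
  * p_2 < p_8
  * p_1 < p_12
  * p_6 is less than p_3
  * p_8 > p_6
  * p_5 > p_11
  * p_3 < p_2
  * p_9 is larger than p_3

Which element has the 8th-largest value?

p_12

Chaining the given pairs: p_6 < p_3 < p_9 < p_1 < p_12 < p_2 < p_8 < p_10 < p_7 < p_11 < p_5 < p_4.
The 8th largest is p_12.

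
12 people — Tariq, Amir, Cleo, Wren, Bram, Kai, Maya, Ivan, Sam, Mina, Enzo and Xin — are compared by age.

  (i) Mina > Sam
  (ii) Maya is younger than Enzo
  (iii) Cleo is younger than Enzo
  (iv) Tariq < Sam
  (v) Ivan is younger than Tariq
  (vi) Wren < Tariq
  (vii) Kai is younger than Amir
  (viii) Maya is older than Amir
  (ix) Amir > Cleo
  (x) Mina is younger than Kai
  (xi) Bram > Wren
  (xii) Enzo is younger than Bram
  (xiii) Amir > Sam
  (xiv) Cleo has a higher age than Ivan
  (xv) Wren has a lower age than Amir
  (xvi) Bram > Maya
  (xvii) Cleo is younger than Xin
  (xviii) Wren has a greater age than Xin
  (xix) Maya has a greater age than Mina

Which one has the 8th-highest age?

Tariq

The consecutive relations fix a unique order: Ivan < Cleo < Xin < Wren < Tariq < Sam < Mina < Kai < Amir < Maya < Enzo < Bram.
Counting 8 from the largest end gives Tariq.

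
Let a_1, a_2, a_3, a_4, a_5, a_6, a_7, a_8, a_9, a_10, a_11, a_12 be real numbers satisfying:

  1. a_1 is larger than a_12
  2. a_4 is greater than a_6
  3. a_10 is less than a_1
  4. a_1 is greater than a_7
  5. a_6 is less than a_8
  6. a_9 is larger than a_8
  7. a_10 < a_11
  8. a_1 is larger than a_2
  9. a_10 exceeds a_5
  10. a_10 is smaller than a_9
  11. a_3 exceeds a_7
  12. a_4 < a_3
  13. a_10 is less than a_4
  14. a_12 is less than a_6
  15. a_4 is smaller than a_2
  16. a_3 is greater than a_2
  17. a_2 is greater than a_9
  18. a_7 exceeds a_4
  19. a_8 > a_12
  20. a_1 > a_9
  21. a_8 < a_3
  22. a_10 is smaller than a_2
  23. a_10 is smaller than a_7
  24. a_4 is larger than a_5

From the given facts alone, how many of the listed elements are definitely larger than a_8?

From a_8 the given relations immediately reach a_9, a_3.
From those, a_2, a_1 — 4 in total.
Nothing else is reachable above a_8; 4 in all.

4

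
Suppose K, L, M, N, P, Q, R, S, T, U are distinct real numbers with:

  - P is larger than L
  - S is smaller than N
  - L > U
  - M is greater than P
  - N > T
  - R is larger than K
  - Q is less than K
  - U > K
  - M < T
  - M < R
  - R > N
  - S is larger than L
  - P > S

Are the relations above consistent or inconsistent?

consistent

The single ordering Q < K < U < L < S < P < M < T < N < R satisfies every listed relation, so no contradiction arises.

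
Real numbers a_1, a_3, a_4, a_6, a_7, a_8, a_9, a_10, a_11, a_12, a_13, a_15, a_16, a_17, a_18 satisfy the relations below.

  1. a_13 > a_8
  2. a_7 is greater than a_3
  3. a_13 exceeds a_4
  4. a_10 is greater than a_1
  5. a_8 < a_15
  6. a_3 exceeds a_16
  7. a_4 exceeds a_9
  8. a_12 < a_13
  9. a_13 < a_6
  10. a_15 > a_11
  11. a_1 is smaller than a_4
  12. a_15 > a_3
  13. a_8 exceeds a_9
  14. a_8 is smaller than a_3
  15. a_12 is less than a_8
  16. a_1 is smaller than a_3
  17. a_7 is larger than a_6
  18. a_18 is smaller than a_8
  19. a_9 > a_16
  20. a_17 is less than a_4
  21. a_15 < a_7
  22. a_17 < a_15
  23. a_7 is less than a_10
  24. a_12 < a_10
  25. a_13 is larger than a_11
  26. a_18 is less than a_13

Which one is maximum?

a_10

Chaining downward from a_10: directly below it, a_1, a_12, a_7; then a_3, a_15, a_6; then a_17, a_16, a_11, a_8, a_13; then a_9, a_4, a_18.
That covers every other element, and nothing is given above a_10, so a_10 is the maximum.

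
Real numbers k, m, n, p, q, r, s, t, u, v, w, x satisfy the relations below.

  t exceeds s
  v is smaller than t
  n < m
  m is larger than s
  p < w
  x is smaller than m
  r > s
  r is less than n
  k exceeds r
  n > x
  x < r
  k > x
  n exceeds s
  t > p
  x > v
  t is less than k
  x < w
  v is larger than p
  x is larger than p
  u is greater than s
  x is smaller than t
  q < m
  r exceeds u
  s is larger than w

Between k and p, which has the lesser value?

p

p < x < w < s < u < r < k, by transitivity through x, w, s, u, r.
So p < k; p is the smaller of the two.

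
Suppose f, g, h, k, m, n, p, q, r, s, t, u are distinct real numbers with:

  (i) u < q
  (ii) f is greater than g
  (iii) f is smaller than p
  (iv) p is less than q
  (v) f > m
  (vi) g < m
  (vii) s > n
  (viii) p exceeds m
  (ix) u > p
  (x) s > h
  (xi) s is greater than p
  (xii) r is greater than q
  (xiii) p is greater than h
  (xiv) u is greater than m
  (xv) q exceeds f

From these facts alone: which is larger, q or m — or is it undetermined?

m < f < p < u < q, by transitivity through f, p, u.
So q is larger.

q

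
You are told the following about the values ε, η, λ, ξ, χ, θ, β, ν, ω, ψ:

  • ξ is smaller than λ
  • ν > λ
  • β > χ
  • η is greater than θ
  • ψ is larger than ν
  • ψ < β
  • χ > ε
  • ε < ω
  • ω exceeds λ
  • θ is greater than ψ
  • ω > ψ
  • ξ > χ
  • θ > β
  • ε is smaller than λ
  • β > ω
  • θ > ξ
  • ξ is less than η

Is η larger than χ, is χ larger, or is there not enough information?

χ < ξ and ξ < λ give χ < λ.
With λ < ν: χ < ξ < λ < ν.
Then ν < ψ extends the chain to ψ.
With ψ < ω: χ < ξ < λ < ν < ψ < ω.
Then ω < β extends the chain to β.
Then β < θ extends the chain to θ.
Then θ < η extends the chain to η.
So η is larger.

η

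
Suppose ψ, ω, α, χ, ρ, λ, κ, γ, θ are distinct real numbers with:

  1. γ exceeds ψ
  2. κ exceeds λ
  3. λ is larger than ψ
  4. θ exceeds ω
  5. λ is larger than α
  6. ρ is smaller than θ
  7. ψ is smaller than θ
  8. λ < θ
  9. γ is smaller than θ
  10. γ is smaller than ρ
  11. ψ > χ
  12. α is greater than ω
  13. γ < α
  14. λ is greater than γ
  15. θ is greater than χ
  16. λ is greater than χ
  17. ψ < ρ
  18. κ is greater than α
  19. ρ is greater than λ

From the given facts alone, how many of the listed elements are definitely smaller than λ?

Directly below λ: χ, ψ, γ, α.
One step further: ω (5 so far).
Nothing else is reachable below λ; 5 in all.

5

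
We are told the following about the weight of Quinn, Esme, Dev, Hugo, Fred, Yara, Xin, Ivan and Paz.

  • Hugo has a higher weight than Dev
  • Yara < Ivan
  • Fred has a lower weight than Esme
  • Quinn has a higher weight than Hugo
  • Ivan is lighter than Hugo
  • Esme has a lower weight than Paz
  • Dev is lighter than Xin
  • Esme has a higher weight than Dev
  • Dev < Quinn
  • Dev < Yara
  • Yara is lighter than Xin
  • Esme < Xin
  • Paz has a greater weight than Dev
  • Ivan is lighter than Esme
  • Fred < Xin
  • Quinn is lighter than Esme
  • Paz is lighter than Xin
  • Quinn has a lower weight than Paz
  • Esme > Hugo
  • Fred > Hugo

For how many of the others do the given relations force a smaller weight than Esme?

From Esme the given relations immediately reach Dev, Ivan, Hugo, Fred, Quinn.
From those, Yara — 6 in total.
No other element is forced below Esme by the given relations, so the count is 6.

6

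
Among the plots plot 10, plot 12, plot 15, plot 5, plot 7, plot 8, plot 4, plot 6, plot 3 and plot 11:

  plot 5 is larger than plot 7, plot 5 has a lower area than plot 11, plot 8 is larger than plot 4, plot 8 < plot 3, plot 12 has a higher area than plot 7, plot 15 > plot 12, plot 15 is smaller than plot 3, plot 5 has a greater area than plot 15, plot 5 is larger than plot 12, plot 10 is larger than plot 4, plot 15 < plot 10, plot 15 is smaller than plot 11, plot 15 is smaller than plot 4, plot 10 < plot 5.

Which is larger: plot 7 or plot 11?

plot 11

plot 7 < plot 12 and plot 12 < plot 15 give plot 7 < plot 15.
With plot 15 < plot 4: plot 7 < plot 12 < plot 15 < plot 4.
Then plot 4 < plot 10 extends the chain to plot 10.
With plot 10 < plot 5: plot 7 < plot 12 < plot 15 < plot 4 < plot 10 < plot 5.
Then plot 5 < plot 11 extends the chain to plot 11.
So plot 7 < plot 11; plot 11 is the larger of the two.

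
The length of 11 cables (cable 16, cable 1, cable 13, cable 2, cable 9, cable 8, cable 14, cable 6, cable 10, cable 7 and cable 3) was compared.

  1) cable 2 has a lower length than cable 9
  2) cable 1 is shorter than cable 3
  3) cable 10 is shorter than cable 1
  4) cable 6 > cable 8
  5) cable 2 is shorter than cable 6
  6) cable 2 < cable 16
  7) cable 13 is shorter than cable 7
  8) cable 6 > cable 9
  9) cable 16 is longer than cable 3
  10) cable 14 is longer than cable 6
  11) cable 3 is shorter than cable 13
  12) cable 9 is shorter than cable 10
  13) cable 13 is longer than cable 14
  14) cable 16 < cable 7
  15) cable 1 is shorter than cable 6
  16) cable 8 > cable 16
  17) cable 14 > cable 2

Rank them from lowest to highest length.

cable 2 < cable 9 < cable 10 < cable 1 < cable 3 < cable 16 < cable 8 < cable 6 < cable 14 < cable 13 < cable 7

The consecutive links are each given: cable 2 < cable 9; cable 9 < cable 10; cable 10 < cable 1; cable 1 < cable 3; cable 3 < cable 16; cable 16 < cable 8; cable 8 < cable 6; cable 6 < cable 14; cable 14 < cable 13; cable 13 < cable 7.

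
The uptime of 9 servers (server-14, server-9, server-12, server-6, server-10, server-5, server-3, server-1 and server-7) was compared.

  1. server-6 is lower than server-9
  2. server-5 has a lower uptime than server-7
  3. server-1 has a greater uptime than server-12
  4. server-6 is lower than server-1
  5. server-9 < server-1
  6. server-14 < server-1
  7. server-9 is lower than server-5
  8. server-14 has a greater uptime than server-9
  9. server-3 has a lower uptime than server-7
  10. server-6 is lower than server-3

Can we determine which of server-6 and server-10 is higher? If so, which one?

Following every chain through server-6: above server-6 we get server-9, server-14, server-1, server-3, server-5, server-7.
server-10 is not reached, and no chain runs the other way from server-10 to server-6.
So the given relations leave the order of server-6 and server-10 undetermined.

undetermined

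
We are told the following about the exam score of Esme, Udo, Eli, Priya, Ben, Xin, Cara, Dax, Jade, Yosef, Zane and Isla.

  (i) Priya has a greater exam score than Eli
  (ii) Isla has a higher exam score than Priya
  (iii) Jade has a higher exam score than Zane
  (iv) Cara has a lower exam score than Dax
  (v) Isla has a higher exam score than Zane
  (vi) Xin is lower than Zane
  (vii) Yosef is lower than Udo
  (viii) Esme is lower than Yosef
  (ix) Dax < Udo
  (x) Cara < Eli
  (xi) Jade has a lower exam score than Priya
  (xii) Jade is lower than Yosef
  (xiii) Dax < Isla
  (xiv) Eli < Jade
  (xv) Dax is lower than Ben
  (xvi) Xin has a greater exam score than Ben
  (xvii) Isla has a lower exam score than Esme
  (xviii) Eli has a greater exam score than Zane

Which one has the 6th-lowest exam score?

The consecutive relations fix a unique order: Cara < Dax < Ben < Xin < Zane < Eli < Jade < Priya < Isla < Esme < Yosef < Udo.
The 6th smallest is Eli.

Eli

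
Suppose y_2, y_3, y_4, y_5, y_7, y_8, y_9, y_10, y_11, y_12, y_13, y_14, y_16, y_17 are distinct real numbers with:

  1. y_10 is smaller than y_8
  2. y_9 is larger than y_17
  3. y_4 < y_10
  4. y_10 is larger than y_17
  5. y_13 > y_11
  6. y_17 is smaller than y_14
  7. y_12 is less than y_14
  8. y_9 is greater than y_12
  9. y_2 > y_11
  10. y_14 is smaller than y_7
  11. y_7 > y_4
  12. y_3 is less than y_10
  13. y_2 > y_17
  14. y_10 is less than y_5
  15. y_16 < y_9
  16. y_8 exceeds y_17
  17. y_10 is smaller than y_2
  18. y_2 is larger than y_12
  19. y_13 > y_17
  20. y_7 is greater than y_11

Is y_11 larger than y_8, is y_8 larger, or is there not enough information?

undetermined

Following every chain through y_11: above y_11 we get y_13, y_2, y_7.
y_8 is not reached, and no chain runs the other way from y_8 to y_11.
So the given relations leave the order of y_11 and y_8 undetermined.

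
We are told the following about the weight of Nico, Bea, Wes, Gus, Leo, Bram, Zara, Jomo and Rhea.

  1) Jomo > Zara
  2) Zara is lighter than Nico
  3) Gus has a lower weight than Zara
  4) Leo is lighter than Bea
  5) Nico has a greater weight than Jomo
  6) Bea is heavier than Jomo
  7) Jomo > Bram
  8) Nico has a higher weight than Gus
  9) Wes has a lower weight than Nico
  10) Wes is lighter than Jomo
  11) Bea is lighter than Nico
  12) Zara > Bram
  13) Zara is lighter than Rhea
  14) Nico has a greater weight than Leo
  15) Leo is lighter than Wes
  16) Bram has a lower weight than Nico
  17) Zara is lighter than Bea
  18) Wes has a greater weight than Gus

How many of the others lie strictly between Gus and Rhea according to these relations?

1

Chaining upward from Gus reaches: Zara, Wes, Jomo, Bea, Nico.
Chaining downward from Rhea reaches: Bram, Zara.
Strictly between Gus and Rhea are those in both lists: Zara — 1 element.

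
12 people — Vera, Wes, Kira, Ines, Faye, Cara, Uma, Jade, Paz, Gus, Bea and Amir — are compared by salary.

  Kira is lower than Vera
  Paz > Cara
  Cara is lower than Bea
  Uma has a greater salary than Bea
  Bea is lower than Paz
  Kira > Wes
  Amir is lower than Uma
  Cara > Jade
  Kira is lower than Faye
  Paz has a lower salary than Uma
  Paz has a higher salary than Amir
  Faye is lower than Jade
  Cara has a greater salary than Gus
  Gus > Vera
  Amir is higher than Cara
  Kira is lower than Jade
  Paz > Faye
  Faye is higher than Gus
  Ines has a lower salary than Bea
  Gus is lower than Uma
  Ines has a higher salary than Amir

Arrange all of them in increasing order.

Wes < Kira < Vera < Gus < Faye < Jade < Cara < Amir < Ines < Bea < Paz < Uma

Each adjacent pair is fixed by a given relation: Wes < Kira; Kira < Vera; Vera < Gus; Gus < Faye; Faye < Jade; Jade < Cara; Cara < Amir; Amir < Ines; Ines < Bea; Bea < Paz; Paz < Uma. Chaining them end to end gives the full order.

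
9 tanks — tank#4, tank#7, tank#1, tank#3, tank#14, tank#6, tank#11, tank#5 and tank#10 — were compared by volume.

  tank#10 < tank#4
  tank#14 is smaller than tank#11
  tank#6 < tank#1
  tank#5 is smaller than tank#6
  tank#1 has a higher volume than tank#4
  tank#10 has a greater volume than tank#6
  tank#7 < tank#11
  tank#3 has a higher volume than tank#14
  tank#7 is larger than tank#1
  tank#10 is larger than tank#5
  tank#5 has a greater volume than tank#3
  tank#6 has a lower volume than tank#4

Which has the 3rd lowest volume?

The consecutive relations fix a unique order: tank#14 < tank#3 < tank#5 < tank#6 < tank#10 < tank#4 < tank#1 < tank#7 < tank#11.
The 3rd smallest is tank#5.

tank#5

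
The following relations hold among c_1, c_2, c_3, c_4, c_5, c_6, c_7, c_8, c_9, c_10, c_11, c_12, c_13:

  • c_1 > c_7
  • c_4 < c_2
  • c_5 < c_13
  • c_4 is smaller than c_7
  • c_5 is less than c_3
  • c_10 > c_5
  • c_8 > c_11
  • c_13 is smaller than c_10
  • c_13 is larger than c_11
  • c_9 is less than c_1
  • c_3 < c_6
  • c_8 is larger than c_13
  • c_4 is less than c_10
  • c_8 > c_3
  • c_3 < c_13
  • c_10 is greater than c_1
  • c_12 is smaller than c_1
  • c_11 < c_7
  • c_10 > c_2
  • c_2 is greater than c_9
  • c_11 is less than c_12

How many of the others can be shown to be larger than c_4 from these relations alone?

The elements the relations force above c_4 are c_7, c_1, c_2, c_10 — no chain reaches any other.
That is 4.

4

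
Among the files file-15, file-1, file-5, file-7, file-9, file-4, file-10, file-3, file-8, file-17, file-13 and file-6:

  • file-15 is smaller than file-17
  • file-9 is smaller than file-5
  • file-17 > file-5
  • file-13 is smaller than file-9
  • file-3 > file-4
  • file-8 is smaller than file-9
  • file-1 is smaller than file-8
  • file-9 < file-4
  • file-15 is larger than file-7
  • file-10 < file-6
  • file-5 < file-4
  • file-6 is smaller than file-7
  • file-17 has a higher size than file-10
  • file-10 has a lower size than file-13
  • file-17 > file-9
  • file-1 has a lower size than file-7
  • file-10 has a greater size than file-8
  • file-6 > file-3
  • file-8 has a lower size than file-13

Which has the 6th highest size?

file-4

Chaining the given pairs: file-1 < file-8 < file-10 < file-13 < file-9 < file-5 < file-4 < file-3 < file-6 < file-7 < file-15 < file-17.
Counting 6 from the largest end gives file-4.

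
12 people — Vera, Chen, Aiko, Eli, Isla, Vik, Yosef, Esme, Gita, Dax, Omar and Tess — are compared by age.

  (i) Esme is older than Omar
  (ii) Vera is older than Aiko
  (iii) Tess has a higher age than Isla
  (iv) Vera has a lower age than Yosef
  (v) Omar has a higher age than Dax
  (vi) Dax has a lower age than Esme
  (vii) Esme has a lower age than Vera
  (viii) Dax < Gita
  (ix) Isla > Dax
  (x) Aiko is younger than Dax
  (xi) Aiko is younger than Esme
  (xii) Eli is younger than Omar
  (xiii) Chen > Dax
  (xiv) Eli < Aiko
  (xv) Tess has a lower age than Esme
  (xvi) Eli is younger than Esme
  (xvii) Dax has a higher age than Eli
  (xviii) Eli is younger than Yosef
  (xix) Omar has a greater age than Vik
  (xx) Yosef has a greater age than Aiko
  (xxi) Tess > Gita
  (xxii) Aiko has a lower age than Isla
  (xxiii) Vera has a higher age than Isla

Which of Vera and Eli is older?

Vera

Eli < Aiko < Dax < Isla < Tess < Esme < Vera, by transitivity through Aiko, Dax, Isla, Tess, Esme.
So Eli < Vera; Vera is the older of the two.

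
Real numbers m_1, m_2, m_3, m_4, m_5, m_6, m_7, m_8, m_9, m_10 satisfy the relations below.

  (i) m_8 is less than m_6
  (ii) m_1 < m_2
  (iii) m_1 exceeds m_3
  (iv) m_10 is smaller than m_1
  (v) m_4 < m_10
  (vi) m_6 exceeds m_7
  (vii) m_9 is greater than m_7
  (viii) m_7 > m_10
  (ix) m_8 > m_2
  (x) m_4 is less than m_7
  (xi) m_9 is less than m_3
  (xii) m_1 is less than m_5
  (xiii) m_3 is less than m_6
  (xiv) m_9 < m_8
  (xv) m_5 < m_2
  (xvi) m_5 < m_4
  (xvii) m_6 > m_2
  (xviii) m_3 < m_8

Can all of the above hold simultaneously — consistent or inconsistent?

Chaining the given relations yields m_5 < m_4 < m_10 < m_7 < m_9 < m_3 < m_1, so m_5 < m_1. But one relation states m_1 < m_5. These cannot both hold.

inconsistent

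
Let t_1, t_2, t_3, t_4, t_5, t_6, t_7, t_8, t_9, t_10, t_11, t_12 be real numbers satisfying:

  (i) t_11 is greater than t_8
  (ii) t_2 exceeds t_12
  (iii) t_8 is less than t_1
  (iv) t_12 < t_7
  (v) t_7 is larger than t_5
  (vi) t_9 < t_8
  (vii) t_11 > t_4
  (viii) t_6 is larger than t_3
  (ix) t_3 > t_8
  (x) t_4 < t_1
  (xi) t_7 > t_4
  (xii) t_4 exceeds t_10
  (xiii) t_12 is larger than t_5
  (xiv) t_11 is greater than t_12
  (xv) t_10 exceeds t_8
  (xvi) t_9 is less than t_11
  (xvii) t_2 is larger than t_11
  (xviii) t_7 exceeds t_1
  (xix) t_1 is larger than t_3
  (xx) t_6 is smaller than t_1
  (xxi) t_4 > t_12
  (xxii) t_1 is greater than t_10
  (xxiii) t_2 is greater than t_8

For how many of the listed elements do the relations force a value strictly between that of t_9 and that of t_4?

Chaining upward from t_9 reaches: t_8, t_3, t_10, t_6, t_11, t_2, t_1, t_7.
Chaining downward from t_4 reaches: t_5, t_8, t_12, t_10.
Strictly between t_9 and t_4 are those in both lists: t_8, t_10 — 2 elements.

2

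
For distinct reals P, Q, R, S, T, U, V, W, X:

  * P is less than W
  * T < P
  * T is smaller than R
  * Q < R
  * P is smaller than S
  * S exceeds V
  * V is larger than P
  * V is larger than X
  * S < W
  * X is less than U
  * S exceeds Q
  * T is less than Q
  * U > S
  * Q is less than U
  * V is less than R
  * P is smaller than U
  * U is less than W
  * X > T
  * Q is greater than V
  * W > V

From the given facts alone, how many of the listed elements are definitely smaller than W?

7

The elements the relations force below W are T, P, X, V, Q, S, U — no chain reaches any other.
That is 7.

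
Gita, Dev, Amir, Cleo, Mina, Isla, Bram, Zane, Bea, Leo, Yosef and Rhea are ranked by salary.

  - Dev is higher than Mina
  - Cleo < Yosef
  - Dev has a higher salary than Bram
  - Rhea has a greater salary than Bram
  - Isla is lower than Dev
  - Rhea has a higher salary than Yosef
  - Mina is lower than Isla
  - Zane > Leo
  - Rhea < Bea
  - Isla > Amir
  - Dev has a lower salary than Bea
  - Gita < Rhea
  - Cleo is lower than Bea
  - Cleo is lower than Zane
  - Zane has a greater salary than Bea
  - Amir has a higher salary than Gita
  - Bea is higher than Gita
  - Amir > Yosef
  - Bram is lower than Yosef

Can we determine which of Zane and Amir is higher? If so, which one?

Amir < Isla and Isla < Dev give Amir < Dev.
Then Dev < Bea extends the chain to Bea.
With Bea < Zane: Amir < Isla < Dev < Bea < Zane.
So Zane is higher.

Zane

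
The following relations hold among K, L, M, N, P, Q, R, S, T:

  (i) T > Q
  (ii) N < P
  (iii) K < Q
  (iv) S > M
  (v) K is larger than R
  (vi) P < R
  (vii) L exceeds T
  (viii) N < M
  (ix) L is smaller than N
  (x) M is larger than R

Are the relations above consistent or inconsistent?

Chaining the given relations yields K < Q < T < L < N < P < R, so K < R. But one relation states R < K. These cannot both hold.

inconsistent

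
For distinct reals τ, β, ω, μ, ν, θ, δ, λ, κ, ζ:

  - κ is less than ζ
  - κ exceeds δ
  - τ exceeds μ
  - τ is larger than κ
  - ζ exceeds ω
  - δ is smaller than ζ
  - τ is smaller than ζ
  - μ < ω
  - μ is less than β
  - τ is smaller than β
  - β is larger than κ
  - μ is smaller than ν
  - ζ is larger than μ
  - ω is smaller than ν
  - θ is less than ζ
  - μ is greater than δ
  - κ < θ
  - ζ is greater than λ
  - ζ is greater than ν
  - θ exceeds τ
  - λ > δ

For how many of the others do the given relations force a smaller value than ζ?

From ζ the given relations immediately reach δ, λ, μ, κ, τ, ω, ν, θ.
No other element is forced below ζ by the given relations, so the count is 8.

8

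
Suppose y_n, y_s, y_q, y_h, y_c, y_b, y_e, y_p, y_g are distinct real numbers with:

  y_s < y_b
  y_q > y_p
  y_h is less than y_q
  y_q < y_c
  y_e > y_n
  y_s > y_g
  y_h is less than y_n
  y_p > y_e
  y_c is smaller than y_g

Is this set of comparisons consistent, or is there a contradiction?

consistent

The single ordering y_h < y_n < y_e < y_p < y_q < y_c < y_g < y_s < y_b satisfies every listed relation, so no contradiction arises.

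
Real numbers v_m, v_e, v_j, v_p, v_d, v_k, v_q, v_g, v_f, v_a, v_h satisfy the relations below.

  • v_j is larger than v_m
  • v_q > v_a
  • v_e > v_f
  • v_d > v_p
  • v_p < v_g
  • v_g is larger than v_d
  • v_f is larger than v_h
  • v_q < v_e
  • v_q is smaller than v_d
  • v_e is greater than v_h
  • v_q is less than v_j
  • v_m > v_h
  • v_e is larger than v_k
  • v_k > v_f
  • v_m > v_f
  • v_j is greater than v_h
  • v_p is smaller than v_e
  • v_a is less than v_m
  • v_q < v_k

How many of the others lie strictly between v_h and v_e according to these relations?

2

The relations place v_h below v_e. An element lies strictly between them when it is forced above v_h and also forced below v_e.
Above v_h: {v_f, v_m, v_k, v_j}. Below v_e: {v_p, v_f, v_a, v_q, v_k}.
Intersection: {v_f, v_k} — 2.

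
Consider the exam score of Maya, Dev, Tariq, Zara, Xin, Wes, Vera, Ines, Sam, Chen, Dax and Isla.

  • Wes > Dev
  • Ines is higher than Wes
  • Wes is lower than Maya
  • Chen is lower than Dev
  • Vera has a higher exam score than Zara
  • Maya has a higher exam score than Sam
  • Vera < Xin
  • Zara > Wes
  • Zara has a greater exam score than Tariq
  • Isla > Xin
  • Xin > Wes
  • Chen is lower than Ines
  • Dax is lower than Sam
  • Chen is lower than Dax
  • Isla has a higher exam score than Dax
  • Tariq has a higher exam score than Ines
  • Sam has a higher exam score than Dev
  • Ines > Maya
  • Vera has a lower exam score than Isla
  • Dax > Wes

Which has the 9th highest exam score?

Dax

Piecing the relations together gives one ordering: Chen < Dev < Wes < Dax < Sam < Maya < Ines < Tariq < Zara < Vera < Xin < Isla.
Counting 9 from the largest end gives Dax.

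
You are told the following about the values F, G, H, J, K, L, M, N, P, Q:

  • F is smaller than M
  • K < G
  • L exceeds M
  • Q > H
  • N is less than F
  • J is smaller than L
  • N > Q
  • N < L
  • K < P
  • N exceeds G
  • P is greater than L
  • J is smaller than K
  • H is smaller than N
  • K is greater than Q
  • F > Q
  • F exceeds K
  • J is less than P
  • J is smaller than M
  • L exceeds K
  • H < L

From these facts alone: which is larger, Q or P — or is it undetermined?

Link the given pairs in sequence: Q < K; K < G; G < N; N < F; F < M; M < L; L < P.
Chaining these gives Q < K < G < N < F < M < L < P.
So P is larger.

P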